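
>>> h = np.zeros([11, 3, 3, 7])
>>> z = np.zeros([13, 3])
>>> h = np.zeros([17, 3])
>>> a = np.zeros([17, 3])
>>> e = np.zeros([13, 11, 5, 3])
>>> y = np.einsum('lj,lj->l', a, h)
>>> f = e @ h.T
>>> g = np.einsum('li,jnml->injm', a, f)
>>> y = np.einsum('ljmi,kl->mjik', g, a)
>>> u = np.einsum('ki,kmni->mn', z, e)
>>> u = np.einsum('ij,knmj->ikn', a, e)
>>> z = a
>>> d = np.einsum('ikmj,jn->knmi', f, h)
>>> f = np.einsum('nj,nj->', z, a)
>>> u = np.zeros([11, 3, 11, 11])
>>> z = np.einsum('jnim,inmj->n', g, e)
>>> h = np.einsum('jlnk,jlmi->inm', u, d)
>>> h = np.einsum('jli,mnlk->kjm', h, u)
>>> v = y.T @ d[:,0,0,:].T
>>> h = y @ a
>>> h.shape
(13, 11, 5, 3)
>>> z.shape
(11,)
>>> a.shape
(17, 3)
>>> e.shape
(13, 11, 5, 3)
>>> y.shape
(13, 11, 5, 17)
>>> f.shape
()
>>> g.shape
(3, 11, 13, 5)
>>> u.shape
(11, 3, 11, 11)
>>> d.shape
(11, 3, 5, 13)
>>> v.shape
(17, 5, 11, 11)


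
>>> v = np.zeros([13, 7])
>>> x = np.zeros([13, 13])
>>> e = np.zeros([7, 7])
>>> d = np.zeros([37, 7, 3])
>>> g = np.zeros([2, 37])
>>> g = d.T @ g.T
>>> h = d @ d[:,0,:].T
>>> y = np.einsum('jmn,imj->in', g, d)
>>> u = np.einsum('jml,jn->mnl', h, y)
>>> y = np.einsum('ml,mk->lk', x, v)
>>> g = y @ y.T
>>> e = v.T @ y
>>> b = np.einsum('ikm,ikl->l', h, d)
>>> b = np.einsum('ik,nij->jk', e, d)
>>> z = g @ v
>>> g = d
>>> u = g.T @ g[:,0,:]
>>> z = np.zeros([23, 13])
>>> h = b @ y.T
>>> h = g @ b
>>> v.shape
(13, 7)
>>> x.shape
(13, 13)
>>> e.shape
(7, 7)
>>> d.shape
(37, 7, 3)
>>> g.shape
(37, 7, 3)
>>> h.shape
(37, 7, 7)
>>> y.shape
(13, 7)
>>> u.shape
(3, 7, 3)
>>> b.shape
(3, 7)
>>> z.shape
(23, 13)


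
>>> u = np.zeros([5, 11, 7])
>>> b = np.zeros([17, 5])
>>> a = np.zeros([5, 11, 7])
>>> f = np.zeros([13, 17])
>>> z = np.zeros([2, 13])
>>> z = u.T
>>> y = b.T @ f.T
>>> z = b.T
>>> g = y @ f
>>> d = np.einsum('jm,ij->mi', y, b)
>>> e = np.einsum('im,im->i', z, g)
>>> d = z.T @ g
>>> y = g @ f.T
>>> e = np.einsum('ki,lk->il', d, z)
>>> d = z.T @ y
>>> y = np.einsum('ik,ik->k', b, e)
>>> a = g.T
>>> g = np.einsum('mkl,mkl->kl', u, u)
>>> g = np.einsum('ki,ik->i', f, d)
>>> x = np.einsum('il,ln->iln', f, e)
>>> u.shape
(5, 11, 7)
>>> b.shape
(17, 5)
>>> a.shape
(17, 5)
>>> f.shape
(13, 17)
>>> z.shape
(5, 17)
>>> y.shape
(5,)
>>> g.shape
(17,)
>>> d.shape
(17, 13)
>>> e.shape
(17, 5)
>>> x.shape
(13, 17, 5)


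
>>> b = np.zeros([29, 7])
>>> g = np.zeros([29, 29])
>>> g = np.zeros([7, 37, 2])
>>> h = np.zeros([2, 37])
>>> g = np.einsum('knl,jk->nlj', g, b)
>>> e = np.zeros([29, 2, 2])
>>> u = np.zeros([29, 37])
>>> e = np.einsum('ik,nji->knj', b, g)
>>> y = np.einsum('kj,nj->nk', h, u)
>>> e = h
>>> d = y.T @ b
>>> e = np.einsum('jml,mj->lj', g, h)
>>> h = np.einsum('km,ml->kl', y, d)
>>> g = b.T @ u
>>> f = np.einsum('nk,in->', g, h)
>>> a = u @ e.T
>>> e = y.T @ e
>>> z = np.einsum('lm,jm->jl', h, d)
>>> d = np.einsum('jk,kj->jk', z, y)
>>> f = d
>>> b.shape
(29, 7)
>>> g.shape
(7, 37)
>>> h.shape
(29, 7)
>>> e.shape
(2, 37)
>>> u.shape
(29, 37)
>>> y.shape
(29, 2)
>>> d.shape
(2, 29)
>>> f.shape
(2, 29)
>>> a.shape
(29, 29)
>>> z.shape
(2, 29)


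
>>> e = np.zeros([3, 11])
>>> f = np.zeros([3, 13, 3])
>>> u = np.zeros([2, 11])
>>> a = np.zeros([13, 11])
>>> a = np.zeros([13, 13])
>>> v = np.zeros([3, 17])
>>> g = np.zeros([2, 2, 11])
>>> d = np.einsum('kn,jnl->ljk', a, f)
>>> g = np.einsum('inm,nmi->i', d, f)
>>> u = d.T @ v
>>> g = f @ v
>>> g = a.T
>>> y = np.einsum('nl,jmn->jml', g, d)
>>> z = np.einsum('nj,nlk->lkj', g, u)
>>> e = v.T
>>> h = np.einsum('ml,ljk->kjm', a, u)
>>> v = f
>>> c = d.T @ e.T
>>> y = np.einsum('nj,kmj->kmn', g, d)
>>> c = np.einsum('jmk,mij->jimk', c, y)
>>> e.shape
(17, 3)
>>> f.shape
(3, 13, 3)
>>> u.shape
(13, 3, 17)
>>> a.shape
(13, 13)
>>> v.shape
(3, 13, 3)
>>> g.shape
(13, 13)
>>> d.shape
(3, 3, 13)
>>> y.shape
(3, 3, 13)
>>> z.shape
(3, 17, 13)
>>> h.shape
(17, 3, 13)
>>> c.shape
(13, 3, 3, 17)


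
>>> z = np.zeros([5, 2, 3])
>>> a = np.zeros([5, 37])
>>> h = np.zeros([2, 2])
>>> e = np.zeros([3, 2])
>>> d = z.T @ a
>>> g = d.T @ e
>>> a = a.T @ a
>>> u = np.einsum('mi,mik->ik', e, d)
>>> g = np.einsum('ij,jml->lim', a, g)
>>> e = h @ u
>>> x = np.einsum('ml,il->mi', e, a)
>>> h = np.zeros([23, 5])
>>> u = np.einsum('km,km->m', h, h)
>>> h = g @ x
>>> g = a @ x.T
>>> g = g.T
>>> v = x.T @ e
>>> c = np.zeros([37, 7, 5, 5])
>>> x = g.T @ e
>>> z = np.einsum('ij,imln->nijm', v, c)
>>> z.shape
(5, 37, 37, 7)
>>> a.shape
(37, 37)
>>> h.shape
(2, 37, 37)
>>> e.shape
(2, 37)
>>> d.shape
(3, 2, 37)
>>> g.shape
(2, 37)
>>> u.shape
(5,)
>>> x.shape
(37, 37)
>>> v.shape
(37, 37)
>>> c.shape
(37, 7, 5, 5)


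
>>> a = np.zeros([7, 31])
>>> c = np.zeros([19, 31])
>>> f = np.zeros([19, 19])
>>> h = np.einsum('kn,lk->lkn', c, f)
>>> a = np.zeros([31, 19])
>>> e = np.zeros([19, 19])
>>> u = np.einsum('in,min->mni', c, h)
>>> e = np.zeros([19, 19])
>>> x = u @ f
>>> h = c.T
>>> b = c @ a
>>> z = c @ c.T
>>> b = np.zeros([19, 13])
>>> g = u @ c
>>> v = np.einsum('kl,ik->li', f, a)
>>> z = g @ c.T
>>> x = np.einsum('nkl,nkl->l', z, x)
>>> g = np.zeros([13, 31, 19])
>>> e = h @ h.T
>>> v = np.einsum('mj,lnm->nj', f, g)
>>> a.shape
(31, 19)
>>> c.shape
(19, 31)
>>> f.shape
(19, 19)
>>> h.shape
(31, 19)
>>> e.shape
(31, 31)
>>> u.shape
(19, 31, 19)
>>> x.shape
(19,)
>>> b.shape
(19, 13)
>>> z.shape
(19, 31, 19)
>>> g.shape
(13, 31, 19)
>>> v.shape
(31, 19)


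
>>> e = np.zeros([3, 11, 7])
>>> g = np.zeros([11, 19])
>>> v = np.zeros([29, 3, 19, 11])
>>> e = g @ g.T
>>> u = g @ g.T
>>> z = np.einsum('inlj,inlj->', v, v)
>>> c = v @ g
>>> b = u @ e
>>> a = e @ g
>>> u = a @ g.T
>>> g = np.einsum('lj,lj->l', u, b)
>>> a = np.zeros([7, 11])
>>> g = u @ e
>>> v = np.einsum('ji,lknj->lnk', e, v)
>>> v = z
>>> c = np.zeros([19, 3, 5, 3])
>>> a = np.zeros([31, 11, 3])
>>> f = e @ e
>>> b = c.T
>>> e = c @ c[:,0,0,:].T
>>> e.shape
(19, 3, 5, 19)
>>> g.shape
(11, 11)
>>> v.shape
()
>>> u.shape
(11, 11)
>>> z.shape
()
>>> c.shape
(19, 3, 5, 3)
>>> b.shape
(3, 5, 3, 19)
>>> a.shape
(31, 11, 3)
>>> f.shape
(11, 11)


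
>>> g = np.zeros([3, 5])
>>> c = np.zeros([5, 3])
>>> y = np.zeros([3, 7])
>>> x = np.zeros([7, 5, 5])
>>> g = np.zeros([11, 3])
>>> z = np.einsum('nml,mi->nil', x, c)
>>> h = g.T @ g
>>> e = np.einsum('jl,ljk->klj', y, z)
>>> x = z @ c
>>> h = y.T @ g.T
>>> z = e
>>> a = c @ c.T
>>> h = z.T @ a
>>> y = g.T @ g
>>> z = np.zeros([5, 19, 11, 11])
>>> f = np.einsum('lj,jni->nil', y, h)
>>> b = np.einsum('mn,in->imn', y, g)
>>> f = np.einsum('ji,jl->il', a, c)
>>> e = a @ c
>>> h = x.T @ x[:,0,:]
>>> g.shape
(11, 3)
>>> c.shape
(5, 3)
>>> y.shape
(3, 3)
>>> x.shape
(7, 3, 3)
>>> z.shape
(5, 19, 11, 11)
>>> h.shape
(3, 3, 3)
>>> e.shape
(5, 3)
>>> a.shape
(5, 5)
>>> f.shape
(5, 3)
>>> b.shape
(11, 3, 3)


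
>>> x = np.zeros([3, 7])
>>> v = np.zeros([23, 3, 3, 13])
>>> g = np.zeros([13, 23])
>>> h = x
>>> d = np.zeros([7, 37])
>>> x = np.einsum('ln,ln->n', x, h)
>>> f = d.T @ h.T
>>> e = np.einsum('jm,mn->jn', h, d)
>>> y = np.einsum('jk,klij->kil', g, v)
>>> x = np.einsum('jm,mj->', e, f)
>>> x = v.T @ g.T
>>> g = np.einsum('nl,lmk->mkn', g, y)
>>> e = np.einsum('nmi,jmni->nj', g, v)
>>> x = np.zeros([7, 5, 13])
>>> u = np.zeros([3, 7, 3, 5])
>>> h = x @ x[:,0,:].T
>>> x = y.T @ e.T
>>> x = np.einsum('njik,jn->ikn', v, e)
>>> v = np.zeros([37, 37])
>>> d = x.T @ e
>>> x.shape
(3, 13, 23)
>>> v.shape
(37, 37)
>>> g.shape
(3, 3, 13)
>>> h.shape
(7, 5, 7)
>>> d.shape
(23, 13, 23)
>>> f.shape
(37, 3)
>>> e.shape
(3, 23)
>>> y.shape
(23, 3, 3)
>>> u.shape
(3, 7, 3, 5)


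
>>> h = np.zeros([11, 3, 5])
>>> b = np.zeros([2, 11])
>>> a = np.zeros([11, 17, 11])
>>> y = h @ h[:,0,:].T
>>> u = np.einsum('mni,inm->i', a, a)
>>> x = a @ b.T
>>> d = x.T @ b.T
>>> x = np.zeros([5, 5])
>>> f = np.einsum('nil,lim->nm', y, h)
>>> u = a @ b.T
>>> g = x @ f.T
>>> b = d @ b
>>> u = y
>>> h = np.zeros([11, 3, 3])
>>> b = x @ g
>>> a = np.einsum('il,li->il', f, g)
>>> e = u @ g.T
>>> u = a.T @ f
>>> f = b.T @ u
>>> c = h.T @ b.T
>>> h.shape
(11, 3, 3)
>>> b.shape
(5, 11)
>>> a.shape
(11, 5)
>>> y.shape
(11, 3, 11)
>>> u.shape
(5, 5)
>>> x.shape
(5, 5)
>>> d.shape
(2, 17, 2)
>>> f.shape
(11, 5)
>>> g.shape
(5, 11)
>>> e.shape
(11, 3, 5)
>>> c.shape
(3, 3, 5)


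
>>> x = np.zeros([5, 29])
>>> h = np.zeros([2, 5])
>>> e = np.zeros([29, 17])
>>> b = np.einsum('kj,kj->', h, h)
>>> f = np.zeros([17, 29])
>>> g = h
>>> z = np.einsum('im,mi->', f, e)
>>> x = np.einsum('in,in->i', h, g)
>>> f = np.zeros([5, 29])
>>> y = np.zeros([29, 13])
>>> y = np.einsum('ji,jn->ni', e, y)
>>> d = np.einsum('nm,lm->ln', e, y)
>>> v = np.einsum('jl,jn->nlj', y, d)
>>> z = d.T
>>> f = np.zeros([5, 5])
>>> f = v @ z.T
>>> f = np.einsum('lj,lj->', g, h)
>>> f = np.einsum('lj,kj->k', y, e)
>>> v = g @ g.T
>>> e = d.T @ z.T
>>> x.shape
(2,)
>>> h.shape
(2, 5)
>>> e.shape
(29, 29)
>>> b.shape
()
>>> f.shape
(29,)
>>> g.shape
(2, 5)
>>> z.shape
(29, 13)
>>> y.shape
(13, 17)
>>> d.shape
(13, 29)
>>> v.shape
(2, 2)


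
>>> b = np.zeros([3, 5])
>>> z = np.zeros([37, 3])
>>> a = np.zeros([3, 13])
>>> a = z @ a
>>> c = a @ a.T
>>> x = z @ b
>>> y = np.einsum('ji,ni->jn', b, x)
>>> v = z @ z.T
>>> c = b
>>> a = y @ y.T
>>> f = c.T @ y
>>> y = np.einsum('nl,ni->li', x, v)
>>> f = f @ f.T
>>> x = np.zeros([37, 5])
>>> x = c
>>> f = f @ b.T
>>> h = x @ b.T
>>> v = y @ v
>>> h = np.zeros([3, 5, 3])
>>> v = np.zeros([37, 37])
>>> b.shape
(3, 5)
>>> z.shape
(37, 3)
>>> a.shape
(3, 3)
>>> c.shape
(3, 5)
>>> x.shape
(3, 5)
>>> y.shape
(5, 37)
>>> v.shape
(37, 37)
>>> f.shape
(5, 3)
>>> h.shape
(3, 5, 3)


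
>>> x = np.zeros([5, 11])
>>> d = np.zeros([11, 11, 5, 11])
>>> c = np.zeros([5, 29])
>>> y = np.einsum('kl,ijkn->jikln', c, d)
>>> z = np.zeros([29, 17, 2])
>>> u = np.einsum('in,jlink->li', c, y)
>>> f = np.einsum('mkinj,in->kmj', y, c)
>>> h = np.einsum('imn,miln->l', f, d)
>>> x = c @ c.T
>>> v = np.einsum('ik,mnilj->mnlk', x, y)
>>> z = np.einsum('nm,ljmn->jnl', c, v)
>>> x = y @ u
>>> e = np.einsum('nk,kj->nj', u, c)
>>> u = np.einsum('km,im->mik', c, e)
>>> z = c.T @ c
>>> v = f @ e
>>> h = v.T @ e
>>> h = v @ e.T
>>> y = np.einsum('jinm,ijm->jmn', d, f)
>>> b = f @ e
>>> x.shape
(11, 11, 5, 29, 5)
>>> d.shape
(11, 11, 5, 11)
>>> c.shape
(5, 29)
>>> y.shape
(11, 11, 5)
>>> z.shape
(29, 29)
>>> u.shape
(29, 11, 5)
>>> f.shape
(11, 11, 11)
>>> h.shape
(11, 11, 11)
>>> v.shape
(11, 11, 29)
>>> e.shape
(11, 29)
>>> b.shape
(11, 11, 29)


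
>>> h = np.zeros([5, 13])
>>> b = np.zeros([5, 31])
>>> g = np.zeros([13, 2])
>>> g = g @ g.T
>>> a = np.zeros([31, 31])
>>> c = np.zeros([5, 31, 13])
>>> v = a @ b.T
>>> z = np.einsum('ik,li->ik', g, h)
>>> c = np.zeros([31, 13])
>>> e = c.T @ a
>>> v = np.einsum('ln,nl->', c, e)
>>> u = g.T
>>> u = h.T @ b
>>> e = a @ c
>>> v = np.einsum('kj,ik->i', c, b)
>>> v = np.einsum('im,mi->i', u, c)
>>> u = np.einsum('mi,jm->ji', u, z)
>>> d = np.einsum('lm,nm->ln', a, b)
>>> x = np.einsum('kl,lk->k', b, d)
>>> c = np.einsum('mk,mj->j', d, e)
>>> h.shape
(5, 13)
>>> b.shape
(5, 31)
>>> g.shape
(13, 13)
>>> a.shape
(31, 31)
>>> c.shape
(13,)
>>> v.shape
(13,)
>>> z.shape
(13, 13)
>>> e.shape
(31, 13)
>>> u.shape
(13, 31)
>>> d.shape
(31, 5)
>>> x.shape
(5,)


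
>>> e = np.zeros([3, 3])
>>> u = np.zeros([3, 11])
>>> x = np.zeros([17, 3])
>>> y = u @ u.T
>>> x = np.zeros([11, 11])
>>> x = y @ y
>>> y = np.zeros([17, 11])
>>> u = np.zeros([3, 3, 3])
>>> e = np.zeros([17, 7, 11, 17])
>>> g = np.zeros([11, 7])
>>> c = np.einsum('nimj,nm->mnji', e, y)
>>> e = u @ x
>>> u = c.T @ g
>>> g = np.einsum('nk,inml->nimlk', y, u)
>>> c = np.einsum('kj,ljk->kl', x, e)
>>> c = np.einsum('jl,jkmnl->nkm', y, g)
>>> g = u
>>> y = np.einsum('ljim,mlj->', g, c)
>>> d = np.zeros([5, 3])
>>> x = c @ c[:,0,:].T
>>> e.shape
(3, 3, 3)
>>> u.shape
(7, 17, 17, 7)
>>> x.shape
(7, 7, 7)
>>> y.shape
()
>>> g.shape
(7, 17, 17, 7)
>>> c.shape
(7, 7, 17)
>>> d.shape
(5, 3)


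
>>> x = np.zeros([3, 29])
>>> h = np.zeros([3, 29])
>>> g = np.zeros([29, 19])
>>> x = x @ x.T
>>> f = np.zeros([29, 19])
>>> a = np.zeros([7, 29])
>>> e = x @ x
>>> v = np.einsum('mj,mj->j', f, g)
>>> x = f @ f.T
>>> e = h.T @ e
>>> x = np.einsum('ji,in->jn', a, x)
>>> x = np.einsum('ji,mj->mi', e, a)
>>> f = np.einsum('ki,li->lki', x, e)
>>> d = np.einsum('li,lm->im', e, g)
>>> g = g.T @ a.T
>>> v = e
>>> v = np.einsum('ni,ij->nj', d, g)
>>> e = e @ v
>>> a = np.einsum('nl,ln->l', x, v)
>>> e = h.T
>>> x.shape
(7, 3)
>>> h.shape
(3, 29)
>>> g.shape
(19, 7)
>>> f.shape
(29, 7, 3)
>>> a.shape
(3,)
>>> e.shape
(29, 3)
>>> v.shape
(3, 7)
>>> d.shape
(3, 19)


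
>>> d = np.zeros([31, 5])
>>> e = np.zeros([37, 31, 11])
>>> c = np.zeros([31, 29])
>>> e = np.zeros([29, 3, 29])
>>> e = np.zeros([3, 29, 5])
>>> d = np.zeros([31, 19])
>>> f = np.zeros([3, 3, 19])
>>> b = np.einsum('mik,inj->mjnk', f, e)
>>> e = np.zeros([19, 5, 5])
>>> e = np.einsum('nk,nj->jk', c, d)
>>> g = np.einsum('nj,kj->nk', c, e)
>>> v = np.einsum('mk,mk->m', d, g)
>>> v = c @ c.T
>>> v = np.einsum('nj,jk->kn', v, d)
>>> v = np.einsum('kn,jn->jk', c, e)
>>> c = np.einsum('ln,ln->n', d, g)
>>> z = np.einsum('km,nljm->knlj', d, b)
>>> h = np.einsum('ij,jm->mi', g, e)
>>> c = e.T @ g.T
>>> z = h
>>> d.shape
(31, 19)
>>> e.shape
(19, 29)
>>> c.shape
(29, 31)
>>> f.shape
(3, 3, 19)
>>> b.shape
(3, 5, 29, 19)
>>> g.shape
(31, 19)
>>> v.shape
(19, 31)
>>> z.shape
(29, 31)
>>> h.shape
(29, 31)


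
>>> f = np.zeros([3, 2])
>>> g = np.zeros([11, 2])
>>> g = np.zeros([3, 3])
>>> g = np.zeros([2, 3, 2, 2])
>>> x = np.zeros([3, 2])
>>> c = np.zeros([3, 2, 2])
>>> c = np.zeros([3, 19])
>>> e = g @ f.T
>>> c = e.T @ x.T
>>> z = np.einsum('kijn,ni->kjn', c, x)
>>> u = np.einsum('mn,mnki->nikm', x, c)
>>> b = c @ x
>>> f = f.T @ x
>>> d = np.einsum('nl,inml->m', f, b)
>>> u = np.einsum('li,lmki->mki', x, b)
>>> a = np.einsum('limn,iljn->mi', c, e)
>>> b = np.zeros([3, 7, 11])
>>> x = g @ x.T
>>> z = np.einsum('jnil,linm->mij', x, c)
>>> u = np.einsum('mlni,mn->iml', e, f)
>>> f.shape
(2, 2)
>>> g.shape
(2, 3, 2, 2)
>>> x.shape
(2, 3, 2, 3)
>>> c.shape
(3, 2, 3, 3)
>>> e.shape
(2, 3, 2, 3)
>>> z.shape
(3, 2, 2)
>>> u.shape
(3, 2, 3)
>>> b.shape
(3, 7, 11)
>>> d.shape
(3,)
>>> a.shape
(3, 2)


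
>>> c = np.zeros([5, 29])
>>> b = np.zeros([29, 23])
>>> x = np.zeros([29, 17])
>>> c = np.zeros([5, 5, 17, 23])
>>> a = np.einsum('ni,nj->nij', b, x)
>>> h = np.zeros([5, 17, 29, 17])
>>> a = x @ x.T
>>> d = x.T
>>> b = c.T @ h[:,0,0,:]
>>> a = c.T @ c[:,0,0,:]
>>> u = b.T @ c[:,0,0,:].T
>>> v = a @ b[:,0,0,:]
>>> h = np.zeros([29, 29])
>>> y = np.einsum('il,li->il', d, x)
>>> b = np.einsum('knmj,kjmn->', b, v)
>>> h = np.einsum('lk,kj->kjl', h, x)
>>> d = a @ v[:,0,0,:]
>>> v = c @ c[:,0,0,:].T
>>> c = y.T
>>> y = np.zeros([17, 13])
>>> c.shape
(29, 17)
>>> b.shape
()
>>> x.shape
(29, 17)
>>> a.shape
(23, 17, 5, 23)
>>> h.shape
(29, 17, 29)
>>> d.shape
(23, 17, 5, 17)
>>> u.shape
(17, 5, 17, 5)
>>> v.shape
(5, 5, 17, 5)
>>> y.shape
(17, 13)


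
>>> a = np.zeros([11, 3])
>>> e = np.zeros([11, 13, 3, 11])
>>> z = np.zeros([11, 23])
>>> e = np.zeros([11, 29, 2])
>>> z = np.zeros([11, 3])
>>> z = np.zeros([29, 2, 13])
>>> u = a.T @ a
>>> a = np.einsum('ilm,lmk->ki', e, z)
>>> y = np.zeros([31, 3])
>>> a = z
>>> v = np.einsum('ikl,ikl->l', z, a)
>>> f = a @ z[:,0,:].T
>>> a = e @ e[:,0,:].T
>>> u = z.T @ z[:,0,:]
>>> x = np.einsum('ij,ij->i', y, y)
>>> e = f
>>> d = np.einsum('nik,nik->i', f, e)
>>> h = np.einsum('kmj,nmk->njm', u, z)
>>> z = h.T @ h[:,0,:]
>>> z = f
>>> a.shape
(11, 29, 11)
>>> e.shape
(29, 2, 29)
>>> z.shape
(29, 2, 29)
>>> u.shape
(13, 2, 13)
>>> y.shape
(31, 3)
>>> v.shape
(13,)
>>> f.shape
(29, 2, 29)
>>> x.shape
(31,)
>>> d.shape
(2,)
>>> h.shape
(29, 13, 2)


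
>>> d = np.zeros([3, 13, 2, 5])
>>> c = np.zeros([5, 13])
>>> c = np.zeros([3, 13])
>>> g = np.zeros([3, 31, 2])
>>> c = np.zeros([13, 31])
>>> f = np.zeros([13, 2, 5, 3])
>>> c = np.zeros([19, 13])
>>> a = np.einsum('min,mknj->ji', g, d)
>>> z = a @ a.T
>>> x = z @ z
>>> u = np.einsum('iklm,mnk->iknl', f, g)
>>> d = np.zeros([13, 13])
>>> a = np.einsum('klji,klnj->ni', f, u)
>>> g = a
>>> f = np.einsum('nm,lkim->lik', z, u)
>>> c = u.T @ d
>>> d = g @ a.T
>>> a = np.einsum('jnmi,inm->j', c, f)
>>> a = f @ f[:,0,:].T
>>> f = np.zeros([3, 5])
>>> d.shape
(31, 31)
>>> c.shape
(5, 31, 2, 13)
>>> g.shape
(31, 3)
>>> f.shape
(3, 5)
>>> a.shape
(13, 31, 13)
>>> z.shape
(5, 5)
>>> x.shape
(5, 5)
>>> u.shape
(13, 2, 31, 5)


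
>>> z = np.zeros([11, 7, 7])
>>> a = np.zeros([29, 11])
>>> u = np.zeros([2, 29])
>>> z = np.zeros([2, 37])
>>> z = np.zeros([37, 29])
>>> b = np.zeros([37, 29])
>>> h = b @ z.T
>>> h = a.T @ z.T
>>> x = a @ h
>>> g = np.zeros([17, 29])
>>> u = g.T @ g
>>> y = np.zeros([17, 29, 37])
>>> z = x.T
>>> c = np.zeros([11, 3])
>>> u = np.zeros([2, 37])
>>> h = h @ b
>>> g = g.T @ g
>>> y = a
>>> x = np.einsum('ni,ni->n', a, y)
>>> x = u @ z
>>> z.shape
(37, 29)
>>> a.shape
(29, 11)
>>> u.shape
(2, 37)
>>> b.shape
(37, 29)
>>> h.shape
(11, 29)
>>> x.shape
(2, 29)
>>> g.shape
(29, 29)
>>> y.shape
(29, 11)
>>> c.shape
(11, 3)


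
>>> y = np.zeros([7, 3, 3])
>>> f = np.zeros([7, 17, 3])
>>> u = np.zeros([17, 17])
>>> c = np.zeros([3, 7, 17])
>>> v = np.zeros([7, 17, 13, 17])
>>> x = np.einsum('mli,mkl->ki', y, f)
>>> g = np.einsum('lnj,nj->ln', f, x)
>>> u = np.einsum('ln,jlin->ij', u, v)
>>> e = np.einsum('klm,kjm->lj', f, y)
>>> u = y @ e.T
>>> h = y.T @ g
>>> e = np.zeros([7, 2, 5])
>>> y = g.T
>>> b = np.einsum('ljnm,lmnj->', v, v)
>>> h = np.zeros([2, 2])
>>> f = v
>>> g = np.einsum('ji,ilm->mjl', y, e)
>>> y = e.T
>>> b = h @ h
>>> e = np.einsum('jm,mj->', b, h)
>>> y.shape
(5, 2, 7)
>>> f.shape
(7, 17, 13, 17)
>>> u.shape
(7, 3, 17)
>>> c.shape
(3, 7, 17)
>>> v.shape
(7, 17, 13, 17)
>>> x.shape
(17, 3)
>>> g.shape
(5, 17, 2)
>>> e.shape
()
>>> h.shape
(2, 2)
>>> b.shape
(2, 2)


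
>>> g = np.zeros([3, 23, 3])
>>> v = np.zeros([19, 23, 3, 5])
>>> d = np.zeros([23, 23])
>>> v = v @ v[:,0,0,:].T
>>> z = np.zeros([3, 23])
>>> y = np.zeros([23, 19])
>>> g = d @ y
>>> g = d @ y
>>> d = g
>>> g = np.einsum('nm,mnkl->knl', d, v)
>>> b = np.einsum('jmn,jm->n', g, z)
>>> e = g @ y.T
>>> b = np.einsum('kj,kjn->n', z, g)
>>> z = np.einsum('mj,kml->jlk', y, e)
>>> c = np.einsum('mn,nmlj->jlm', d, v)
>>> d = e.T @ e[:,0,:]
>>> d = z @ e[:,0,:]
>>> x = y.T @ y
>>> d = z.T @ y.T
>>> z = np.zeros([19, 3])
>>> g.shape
(3, 23, 19)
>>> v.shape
(19, 23, 3, 19)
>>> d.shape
(3, 23, 23)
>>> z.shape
(19, 3)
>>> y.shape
(23, 19)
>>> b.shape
(19,)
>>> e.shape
(3, 23, 23)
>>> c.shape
(19, 3, 23)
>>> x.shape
(19, 19)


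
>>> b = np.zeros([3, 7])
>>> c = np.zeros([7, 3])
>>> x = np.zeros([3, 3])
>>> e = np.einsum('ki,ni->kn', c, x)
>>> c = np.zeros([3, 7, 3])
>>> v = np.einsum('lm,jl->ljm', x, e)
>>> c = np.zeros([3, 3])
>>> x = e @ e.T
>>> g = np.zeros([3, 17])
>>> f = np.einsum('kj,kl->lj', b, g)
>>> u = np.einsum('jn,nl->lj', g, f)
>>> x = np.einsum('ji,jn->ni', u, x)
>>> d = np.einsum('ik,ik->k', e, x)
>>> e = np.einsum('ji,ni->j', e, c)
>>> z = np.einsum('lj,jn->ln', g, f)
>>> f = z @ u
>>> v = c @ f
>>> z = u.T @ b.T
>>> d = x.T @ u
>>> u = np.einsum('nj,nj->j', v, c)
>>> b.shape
(3, 7)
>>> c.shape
(3, 3)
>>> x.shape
(7, 3)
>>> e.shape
(7,)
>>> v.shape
(3, 3)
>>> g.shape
(3, 17)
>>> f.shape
(3, 3)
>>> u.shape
(3,)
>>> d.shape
(3, 3)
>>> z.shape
(3, 3)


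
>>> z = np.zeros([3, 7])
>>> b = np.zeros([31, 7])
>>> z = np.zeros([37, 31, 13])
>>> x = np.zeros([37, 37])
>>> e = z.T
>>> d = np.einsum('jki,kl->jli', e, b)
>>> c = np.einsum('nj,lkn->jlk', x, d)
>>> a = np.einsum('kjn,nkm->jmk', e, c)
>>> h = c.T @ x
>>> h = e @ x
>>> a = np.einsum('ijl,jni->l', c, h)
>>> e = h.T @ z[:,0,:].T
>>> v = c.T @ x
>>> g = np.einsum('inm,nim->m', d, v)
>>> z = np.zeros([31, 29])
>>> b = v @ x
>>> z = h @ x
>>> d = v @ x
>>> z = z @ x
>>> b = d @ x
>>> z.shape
(13, 31, 37)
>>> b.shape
(7, 13, 37)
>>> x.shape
(37, 37)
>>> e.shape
(37, 31, 37)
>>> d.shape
(7, 13, 37)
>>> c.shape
(37, 13, 7)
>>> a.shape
(7,)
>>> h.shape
(13, 31, 37)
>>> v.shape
(7, 13, 37)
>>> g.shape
(37,)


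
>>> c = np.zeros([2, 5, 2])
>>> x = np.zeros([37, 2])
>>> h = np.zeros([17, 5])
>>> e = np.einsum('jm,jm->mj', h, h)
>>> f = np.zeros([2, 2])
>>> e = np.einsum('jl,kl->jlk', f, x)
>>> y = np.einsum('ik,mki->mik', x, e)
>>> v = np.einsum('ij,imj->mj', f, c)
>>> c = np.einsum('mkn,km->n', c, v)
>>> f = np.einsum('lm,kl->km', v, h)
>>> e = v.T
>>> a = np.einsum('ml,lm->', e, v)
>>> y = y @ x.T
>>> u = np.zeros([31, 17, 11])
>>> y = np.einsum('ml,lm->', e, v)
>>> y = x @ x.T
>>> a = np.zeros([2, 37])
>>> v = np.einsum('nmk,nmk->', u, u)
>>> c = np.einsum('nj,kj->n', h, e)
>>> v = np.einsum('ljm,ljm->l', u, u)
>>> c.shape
(17,)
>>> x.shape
(37, 2)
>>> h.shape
(17, 5)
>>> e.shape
(2, 5)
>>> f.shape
(17, 2)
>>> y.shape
(37, 37)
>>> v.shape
(31,)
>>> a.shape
(2, 37)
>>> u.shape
(31, 17, 11)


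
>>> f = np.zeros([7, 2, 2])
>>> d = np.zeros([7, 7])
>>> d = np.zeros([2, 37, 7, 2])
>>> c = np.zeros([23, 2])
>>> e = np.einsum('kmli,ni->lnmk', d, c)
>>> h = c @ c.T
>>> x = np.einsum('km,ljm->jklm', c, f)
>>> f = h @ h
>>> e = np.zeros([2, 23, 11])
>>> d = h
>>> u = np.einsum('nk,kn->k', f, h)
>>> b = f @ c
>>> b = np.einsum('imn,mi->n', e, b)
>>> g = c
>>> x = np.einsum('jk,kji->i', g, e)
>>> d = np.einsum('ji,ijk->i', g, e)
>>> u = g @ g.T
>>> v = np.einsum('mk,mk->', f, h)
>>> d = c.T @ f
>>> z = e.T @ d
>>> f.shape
(23, 23)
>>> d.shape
(2, 23)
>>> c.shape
(23, 2)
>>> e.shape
(2, 23, 11)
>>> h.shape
(23, 23)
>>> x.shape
(11,)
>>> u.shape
(23, 23)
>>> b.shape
(11,)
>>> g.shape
(23, 2)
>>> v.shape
()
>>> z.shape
(11, 23, 23)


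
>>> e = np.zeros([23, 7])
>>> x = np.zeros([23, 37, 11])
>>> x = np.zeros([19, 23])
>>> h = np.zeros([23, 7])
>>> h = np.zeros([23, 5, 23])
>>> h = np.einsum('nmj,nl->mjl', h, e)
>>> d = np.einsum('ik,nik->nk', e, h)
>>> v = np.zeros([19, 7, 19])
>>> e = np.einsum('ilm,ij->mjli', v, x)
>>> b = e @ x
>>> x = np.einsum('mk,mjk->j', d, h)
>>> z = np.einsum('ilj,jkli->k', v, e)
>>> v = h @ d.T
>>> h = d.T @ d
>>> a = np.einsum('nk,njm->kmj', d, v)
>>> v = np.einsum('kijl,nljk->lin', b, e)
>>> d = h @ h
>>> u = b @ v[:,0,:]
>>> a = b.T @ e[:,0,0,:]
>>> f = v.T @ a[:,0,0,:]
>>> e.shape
(19, 23, 7, 19)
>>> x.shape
(23,)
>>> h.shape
(7, 7)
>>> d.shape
(7, 7)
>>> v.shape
(23, 23, 19)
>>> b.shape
(19, 23, 7, 23)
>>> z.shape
(23,)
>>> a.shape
(23, 7, 23, 19)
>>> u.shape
(19, 23, 7, 19)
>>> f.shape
(19, 23, 19)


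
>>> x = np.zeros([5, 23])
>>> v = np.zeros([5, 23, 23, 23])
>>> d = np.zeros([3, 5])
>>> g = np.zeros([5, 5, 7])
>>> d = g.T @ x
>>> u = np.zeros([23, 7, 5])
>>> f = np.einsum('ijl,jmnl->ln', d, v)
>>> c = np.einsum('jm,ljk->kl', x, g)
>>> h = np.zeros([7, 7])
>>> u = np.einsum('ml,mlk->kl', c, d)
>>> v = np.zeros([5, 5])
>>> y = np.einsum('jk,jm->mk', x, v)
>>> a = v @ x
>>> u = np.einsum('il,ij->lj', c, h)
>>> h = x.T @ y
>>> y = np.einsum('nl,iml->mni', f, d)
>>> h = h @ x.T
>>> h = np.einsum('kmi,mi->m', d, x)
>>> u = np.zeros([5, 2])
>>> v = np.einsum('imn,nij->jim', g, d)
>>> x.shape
(5, 23)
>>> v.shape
(23, 5, 5)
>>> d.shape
(7, 5, 23)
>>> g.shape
(5, 5, 7)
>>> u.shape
(5, 2)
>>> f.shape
(23, 23)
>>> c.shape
(7, 5)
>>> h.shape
(5,)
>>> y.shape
(5, 23, 7)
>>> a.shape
(5, 23)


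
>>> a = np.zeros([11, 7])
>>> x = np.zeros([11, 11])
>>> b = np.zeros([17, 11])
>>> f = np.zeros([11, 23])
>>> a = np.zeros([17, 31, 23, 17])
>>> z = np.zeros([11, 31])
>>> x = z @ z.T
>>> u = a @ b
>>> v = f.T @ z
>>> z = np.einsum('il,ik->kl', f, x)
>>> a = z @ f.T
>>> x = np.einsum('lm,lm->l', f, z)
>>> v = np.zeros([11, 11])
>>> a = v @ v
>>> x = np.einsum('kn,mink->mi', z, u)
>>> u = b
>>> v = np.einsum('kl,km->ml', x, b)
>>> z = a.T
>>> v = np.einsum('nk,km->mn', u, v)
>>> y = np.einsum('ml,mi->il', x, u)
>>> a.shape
(11, 11)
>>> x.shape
(17, 31)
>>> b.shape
(17, 11)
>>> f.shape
(11, 23)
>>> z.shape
(11, 11)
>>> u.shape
(17, 11)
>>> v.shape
(31, 17)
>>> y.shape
(11, 31)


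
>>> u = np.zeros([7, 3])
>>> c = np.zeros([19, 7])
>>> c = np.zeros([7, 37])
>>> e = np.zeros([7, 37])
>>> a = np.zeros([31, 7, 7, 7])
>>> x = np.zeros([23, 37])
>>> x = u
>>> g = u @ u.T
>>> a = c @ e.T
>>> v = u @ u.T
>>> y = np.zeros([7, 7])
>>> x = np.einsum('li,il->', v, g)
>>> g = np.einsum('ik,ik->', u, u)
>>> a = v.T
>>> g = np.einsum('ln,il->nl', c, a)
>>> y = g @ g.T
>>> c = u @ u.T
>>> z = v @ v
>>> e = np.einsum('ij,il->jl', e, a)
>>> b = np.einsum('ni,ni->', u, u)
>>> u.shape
(7, 3)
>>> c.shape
(7, 7)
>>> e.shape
(37, 7)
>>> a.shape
(7, 7)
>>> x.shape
()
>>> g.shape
(37, 7)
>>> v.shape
(7, 7)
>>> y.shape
(37, 37)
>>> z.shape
(7, 7)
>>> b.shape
()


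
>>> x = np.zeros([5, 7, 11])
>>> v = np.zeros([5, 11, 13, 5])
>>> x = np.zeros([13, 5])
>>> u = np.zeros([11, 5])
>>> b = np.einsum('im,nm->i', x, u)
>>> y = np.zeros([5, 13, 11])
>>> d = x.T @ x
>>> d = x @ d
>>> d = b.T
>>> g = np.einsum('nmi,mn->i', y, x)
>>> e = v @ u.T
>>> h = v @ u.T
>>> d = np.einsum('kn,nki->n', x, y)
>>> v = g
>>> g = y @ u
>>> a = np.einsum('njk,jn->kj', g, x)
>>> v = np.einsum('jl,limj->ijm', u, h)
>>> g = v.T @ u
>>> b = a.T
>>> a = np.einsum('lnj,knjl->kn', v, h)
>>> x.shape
(13, 5)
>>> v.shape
(11, 11, 13)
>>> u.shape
(11, 5)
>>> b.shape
(13, 5)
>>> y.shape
(5, 13, 11)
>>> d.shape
(5,)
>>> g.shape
(13, 11, 5)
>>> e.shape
(5, 11, 13, 11)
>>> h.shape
(5, 11, 13, 11)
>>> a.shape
(5, 11)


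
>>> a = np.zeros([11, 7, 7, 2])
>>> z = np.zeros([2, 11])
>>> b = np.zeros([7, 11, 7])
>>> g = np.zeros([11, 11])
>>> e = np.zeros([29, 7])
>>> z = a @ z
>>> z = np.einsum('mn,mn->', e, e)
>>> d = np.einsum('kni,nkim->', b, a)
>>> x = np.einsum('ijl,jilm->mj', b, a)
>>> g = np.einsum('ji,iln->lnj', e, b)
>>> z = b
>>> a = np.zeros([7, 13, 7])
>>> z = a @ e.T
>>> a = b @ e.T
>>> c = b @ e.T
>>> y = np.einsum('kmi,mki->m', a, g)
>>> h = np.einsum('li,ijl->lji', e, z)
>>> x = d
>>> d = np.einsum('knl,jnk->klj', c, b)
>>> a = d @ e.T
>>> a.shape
(7, 29, 29)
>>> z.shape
(7, 13, 29)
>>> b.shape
(7, 11, 7)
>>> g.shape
(11, 7, 29)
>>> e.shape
(29, 7)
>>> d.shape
(7, 29, 7)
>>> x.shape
()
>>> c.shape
(7, 11, 29)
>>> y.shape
(11,)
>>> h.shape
(29, 13, 7)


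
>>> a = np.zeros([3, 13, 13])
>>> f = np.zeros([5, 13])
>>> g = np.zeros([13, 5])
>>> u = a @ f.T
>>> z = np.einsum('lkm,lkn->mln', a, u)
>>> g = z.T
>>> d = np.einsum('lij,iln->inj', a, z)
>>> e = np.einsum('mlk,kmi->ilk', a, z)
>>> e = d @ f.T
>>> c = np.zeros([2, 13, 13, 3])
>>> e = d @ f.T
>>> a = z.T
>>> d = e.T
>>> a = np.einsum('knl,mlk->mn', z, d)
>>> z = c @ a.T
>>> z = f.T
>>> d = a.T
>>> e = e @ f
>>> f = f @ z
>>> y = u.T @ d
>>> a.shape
(5, 3)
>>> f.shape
(5, 5)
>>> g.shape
(5, 3, 13)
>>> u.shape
(3, 13, 5)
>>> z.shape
(13, 5)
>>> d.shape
(3, 5)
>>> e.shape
(13, 5, 13)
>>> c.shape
(2, 13, 13, 3)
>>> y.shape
(5, 13, 5)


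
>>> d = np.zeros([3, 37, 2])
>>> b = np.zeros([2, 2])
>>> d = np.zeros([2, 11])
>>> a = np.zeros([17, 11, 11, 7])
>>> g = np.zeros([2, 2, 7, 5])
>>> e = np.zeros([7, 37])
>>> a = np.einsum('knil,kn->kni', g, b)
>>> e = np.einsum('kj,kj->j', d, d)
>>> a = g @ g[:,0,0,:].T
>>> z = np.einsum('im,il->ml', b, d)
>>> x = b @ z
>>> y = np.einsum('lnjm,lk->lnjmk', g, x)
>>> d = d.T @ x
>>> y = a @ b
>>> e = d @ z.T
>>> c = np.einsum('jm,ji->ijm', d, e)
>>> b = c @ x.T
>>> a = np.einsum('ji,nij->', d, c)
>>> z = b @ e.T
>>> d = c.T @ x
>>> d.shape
(11, 11, 11)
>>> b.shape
(2, 11, 2)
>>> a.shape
()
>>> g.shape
(2, 2, 7, 5)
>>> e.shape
(11, 2)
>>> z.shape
(2, 11, 11)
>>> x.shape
(2, 11)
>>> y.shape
(2, 2, 7, 2)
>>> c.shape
(2, 11, 11)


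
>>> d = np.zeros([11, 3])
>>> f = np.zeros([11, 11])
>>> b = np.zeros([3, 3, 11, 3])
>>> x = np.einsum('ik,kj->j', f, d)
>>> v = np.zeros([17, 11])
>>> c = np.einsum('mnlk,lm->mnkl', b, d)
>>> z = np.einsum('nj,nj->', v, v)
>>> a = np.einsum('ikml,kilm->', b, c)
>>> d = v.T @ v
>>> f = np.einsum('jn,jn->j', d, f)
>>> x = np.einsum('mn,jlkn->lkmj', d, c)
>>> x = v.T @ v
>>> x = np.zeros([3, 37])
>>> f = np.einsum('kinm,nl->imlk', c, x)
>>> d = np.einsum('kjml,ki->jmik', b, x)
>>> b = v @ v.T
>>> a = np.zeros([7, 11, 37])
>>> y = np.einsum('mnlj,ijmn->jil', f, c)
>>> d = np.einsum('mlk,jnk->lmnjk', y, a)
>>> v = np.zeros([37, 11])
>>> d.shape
(3, 3, 11, 7, 37)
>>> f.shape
(3, 11, 37, 3)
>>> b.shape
(17, 17)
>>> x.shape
(3, 37)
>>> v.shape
(37, 11)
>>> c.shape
(3, 3, 3, 11)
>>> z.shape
()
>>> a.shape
(7, 11, 37)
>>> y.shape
(3, 3, 37)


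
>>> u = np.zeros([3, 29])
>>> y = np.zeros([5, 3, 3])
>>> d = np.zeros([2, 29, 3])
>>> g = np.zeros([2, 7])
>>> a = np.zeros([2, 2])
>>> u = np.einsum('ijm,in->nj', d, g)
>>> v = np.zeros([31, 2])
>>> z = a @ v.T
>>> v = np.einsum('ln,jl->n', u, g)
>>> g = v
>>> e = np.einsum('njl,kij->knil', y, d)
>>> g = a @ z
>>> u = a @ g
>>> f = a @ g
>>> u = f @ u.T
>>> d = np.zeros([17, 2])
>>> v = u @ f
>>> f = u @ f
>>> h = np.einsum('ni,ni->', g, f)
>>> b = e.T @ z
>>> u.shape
(2, 2)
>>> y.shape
(5, 3, 3)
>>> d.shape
(17, 2)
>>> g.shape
(2, 31)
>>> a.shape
(2, 2)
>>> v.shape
(2, 31)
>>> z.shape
(2, 31)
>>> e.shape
(2, 5, 29, 3)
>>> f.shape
(2, 31)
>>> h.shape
()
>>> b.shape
(3, 29, 5, 31)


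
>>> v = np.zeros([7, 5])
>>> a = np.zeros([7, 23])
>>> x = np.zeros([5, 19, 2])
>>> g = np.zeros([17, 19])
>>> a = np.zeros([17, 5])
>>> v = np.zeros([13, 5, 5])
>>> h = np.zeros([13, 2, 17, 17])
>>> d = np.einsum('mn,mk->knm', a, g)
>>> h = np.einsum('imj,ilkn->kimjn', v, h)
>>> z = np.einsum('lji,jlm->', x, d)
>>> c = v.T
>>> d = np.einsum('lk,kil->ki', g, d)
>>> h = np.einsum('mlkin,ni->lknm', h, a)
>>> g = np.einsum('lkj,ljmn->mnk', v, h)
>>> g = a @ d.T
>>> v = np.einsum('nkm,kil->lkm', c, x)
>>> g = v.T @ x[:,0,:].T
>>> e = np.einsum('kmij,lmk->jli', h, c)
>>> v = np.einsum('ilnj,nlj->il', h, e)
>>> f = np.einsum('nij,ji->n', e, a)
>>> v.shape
(13, 5)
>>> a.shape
(17, 5)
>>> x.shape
(5, 19, 2)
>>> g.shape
(13, 5, 5)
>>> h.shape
(13, 5, 17, 17)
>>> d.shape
(19, 5)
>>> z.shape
()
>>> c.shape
(5, 5, 13)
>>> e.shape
(17, 5, 17)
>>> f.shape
(17,)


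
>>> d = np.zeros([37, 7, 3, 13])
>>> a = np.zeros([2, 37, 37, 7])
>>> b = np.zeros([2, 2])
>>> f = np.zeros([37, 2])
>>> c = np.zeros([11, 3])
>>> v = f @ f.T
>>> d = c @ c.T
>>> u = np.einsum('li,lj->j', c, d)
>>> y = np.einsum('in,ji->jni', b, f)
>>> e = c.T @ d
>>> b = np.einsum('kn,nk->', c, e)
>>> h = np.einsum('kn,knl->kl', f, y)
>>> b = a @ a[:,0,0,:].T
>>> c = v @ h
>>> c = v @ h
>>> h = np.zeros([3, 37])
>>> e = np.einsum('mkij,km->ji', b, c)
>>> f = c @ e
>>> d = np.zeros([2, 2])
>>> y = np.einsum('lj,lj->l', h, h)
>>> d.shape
(2, 2)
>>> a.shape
(2, 37, 37, 7)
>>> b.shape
(2, 37, 37, 2)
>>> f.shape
(37, 37)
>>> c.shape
(37, 2)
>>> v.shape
(37, 37)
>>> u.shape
(11,)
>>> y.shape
(3,)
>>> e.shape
(2, 37)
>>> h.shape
(3, 37)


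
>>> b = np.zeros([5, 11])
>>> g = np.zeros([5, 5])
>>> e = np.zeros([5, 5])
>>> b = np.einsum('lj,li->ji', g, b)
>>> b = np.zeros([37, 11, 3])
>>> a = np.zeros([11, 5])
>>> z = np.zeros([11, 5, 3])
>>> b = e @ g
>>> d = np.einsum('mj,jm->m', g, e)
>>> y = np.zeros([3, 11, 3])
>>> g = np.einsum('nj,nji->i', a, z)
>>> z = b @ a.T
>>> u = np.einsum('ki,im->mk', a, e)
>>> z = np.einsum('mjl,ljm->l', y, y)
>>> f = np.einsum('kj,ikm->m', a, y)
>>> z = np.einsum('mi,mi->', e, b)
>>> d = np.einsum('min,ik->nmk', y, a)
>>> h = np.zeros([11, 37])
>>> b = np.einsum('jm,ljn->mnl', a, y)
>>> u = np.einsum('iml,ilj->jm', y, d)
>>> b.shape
(5, 3, 3)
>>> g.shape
(3,)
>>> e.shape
(5, 5)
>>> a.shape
(11, 5)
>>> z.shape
()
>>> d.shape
(3, 3, 5)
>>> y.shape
(3, 11, 3)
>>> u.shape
(5, 11)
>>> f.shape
(3,)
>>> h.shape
(11, 37)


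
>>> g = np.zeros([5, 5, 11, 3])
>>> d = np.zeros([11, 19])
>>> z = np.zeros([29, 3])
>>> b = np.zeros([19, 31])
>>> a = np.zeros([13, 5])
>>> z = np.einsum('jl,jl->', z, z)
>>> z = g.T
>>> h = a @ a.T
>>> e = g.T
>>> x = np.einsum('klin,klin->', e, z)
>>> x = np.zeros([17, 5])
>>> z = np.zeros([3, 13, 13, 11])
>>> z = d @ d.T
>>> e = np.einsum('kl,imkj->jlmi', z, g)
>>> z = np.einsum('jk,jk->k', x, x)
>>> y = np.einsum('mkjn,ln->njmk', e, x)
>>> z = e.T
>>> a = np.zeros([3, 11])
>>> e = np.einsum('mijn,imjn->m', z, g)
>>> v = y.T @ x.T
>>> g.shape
(5, 5, 11, 3)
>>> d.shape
(11, 19)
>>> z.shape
(5, 5, 11, 3)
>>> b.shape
(19, 31)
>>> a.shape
(3, 11)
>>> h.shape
(13, 13)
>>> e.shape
(5,)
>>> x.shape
(17, 5)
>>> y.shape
(5, 5, 3, 11)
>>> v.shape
(11, 3, 5, 17)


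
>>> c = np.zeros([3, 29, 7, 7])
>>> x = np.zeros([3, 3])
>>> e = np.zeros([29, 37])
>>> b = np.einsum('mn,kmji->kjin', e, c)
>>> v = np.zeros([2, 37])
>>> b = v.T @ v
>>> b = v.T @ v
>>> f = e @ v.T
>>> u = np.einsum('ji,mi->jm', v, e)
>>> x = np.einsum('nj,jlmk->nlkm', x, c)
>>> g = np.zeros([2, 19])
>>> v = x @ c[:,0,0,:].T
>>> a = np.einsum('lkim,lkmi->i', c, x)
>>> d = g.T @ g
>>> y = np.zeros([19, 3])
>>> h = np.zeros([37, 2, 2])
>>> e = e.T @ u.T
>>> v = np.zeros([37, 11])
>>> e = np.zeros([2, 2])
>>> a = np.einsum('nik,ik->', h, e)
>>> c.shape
(3, 29, 7, 7)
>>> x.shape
(3, 29, 7, 7)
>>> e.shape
(2, 2)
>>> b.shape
(37, 37)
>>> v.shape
(37, 11)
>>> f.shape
(29, 2)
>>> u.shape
(2, 29)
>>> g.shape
(2, 19)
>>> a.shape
()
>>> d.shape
(19, 19)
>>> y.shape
(19, 3)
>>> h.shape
(37, 2, 2)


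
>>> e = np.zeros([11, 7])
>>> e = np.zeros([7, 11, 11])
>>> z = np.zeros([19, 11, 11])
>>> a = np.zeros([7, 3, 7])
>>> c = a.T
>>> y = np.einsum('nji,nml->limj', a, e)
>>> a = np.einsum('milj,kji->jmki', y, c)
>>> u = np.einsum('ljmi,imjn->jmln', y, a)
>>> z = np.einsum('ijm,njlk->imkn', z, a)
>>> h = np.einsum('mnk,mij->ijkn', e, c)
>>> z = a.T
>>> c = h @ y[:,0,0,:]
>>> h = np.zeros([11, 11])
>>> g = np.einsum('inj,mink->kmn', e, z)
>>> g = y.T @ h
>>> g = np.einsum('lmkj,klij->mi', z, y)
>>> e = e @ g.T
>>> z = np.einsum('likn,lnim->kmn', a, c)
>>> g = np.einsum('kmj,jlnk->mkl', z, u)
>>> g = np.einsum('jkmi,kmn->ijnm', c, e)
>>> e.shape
(7, 11, 7)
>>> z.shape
(7, 3, 7)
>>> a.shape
(3, 11, 7, 7)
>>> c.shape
(3, 7, 11, 3)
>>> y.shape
(11, 7, 11, 3)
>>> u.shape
(7, 11, 11, 7)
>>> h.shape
(11, 11)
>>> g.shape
(3, 3, 7, 11)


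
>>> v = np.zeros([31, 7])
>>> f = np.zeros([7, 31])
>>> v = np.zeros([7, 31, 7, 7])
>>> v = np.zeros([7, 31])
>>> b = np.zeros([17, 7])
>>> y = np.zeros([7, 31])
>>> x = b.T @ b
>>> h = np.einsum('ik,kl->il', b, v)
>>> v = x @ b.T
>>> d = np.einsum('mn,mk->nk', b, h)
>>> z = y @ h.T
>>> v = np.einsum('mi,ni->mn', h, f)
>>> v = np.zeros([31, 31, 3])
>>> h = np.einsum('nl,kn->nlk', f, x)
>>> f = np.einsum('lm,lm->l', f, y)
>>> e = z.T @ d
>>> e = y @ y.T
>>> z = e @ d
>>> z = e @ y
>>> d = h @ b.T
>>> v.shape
(31, 31, 3)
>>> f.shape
(7,)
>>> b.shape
(17, 7)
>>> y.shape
(7, 31)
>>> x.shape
(7, 7)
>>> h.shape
(7, 31, 7)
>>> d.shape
(7, 31, 17)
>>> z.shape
(7, 31)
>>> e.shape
(7, 7)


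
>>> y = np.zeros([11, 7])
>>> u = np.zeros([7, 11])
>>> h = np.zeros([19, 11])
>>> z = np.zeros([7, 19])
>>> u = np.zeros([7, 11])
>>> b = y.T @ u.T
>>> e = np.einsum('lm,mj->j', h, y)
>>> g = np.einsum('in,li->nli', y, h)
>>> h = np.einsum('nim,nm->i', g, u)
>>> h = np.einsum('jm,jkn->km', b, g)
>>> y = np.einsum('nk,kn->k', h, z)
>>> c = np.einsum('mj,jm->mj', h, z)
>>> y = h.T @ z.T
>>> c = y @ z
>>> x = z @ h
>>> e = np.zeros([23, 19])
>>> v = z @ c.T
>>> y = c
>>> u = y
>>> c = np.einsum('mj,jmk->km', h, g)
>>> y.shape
(7, 19)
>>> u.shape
(7, 19)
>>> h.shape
(19, 7)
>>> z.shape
(7, 19)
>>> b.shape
(7, 7)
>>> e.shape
(23, 19)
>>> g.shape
(7, 19, 11)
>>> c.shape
(11, 19)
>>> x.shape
(7, 7)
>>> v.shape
(7, 7)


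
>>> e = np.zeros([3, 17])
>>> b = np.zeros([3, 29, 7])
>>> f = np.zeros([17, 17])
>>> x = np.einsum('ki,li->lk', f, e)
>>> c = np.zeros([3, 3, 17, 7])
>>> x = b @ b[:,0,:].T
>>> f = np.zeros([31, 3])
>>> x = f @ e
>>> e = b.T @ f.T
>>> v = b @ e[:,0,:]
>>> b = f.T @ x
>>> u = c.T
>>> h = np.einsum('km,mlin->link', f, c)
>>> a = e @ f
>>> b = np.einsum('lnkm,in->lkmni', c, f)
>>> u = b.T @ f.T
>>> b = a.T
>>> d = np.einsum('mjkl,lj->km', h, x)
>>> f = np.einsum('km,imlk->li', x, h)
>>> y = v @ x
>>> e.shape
(7, 29, 31)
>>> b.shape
(3, 29, 7)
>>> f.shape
(7, 3)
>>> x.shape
(31, 17)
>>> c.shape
(3, 3, 17, 7)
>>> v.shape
(3, 29, 31)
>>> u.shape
(31, 3, 7, 17, 31)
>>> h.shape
(3, 17, 7, 31)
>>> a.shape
(7, 29, 3)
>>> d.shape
(7, 3)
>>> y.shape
(3, 29, 17)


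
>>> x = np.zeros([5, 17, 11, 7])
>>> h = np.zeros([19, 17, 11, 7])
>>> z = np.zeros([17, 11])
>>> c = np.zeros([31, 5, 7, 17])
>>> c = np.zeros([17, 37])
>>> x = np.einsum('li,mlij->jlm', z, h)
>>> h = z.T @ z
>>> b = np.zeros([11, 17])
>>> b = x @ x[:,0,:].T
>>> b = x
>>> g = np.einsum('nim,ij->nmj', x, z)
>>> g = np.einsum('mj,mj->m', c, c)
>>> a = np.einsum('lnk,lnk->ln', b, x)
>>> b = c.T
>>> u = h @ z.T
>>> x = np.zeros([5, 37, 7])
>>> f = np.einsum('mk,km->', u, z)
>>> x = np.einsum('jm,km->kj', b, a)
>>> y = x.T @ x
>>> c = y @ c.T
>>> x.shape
(7, 37)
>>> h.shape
(11, 11)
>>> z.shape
(17, 11)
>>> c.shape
(37, 17)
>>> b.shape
(37, 17)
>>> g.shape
(17,)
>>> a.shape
(7, 17)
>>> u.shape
(11, 17)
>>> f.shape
()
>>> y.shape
(37, 37)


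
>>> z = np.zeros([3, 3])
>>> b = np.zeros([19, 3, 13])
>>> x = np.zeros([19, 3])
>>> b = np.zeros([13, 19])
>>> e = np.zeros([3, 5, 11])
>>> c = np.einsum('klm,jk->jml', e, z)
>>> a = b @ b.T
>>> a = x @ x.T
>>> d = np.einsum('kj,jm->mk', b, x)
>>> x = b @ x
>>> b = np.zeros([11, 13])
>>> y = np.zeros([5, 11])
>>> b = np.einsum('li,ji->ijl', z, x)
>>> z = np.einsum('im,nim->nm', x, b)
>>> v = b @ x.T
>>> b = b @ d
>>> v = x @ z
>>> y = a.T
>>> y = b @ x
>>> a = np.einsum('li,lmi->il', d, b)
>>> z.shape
(3, 3)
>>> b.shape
(3, 13, 13)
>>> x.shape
(13, 3)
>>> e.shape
(3, 5, 11)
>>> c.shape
(3, 11, 5)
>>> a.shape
(13, 3)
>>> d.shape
(3, 13)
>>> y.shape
(3, 13, 3)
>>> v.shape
(13, 3)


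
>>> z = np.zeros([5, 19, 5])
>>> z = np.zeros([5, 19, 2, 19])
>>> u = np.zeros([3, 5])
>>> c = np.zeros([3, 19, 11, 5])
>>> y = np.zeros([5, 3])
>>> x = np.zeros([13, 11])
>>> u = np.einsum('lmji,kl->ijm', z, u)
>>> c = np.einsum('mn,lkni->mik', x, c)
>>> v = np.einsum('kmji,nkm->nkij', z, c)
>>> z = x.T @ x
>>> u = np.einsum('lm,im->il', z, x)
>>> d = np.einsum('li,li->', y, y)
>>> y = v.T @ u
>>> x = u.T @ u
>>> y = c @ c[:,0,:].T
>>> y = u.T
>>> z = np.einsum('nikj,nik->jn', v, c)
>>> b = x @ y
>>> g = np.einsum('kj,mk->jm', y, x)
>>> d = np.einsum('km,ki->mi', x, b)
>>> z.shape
(2, 13)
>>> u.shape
(13, 11)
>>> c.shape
(13, 5, 19)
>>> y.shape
(11, 13)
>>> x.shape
(11, 11)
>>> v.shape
(13, 5, 19, 2)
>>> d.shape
(11, 13)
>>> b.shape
(11, 13)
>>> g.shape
(13, 11)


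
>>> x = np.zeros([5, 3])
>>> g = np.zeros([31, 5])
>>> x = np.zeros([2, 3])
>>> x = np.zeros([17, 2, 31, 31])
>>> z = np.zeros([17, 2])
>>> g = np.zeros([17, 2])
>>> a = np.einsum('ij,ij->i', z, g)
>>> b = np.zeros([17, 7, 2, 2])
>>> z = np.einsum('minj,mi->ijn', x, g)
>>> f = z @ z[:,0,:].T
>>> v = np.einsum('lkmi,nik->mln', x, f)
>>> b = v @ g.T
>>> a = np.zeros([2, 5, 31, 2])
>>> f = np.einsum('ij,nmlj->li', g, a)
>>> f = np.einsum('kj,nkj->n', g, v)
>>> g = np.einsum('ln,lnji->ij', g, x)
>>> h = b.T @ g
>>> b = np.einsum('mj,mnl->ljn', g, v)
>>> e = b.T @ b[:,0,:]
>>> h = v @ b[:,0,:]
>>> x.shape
(17, 2, 31, 31)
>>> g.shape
(31, 31)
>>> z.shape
(2, 31, 31)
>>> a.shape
(2, 5, 31, 2)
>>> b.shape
(2, 31, 17)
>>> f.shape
(31,)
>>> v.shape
(31, 17, 2)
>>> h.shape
(31, 17, 17)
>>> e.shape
(17, 31, 17)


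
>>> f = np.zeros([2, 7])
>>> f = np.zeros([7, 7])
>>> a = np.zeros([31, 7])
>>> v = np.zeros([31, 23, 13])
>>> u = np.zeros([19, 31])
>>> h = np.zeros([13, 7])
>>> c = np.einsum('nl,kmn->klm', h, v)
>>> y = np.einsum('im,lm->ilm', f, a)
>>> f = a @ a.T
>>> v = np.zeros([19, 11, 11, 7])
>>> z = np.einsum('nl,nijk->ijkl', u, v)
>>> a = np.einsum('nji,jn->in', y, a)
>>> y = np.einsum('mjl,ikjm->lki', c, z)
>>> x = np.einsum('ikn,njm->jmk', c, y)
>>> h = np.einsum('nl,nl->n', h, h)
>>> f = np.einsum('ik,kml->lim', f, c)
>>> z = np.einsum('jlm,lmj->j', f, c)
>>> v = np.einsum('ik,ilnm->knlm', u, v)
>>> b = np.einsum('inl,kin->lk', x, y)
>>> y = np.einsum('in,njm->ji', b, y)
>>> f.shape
(23, 31, 7)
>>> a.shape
(7, 7)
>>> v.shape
(31, 11, 11, 7)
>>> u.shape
(19, 31)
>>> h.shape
(13,)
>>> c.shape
(31, 7, 23)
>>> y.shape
(11, 7)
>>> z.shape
(23,)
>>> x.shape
(11, 11, 7)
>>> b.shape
(7, 23)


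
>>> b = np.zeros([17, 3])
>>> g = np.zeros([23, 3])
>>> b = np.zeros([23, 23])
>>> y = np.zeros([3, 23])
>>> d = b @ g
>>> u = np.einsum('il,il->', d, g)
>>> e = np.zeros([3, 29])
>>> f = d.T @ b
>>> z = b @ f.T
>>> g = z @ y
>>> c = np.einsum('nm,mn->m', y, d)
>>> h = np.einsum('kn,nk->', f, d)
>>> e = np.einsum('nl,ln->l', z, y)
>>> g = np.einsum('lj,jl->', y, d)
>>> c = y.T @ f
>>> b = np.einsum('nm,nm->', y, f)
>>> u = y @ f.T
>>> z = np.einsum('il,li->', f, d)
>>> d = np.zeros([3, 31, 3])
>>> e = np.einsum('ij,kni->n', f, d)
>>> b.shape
()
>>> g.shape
()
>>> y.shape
(3, 23)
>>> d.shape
(3, 31, 3)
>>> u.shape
(3, 3)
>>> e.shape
(31,)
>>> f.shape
(3, 23)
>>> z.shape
()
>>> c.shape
(23, 23)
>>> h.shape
()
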